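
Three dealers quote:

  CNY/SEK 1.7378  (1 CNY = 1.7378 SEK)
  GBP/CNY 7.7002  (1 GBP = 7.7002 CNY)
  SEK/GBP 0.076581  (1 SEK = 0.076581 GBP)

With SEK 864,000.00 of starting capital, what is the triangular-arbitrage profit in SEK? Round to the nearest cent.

Profitable loop is SEK → GBP → CNY → SEK:
SEK 864,000.00 × 0.076581 = GBP 66,165.98
GBP 66,165.98 × 7.7002 = CNY 509,491.31
CNY 509,491.31 × 1.7378 = SEK 885,394.00
Profit = SEK 885,394.00 − SEK 864,000.00

Profit: SEK 21,394.00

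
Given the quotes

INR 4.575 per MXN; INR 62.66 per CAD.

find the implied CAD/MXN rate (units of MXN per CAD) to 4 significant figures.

1 CAD × 62.66 = 62.66 INR
62.66 INR ÷ 4.575 = 13.6962 MXN

CAD/MXN = 13.70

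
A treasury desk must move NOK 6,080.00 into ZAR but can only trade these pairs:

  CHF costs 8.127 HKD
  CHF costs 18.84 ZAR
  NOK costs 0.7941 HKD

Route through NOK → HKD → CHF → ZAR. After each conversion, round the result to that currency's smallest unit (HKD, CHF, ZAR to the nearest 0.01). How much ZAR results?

NOK 6,080.00 × 0.7941 = HKD 4,828.13
HKD 4,828.13 ÷ 8.127 = CHF 594.09
CHF 594.09 × 18.84 = ZAR 11,192.66

ZAR 11,192.66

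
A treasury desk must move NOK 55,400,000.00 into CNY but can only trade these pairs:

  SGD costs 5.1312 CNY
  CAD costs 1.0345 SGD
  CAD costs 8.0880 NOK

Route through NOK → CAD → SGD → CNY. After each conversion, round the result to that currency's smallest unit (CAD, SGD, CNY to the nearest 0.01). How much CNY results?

CNY 36,359,513.20

NOK 55,400,000.00 ÷ 8.0880 = CAD 6,849,653.81
CAD 6,849,653.81 × 1.0345 = SGD 7,085,966.87
SGD 7,085,966.87 × 5.1312 = CNY 36,359,513.20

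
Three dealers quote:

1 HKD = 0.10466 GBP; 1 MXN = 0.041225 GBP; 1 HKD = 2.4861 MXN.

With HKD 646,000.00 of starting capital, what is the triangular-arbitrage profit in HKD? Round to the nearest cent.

Profit: HKD 13,681.02

Profitable loop is HKD → GBP → MXN → HKD:
HKD 646,000.00 × 0.10466 = GBP 67,610.36
GBP 67,610.36 ÷ 0.041225 = MXN 1,640,032.99
MXN 1,640,032.99 ÷ 2.4861 = HKD 659,681.02
Profit = HKD 659,681.02 − HKD 646,000.00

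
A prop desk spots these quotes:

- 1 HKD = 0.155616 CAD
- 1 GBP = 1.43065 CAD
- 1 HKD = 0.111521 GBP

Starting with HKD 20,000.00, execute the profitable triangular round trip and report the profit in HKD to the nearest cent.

Profitable loop is HKD → GBP → CAD → HKD:
HKD 20,000.00 × 0.111521 = GBP 2,230.42
GBP 2,230.42 × 1.43065 = CAD 3,190.95
CAD 3,190.95 ÷ 0.155616 = HKD 20,505.28
Profit = HKD 20,505.28 − HKD 20,000.00

Profit: HKD 505.28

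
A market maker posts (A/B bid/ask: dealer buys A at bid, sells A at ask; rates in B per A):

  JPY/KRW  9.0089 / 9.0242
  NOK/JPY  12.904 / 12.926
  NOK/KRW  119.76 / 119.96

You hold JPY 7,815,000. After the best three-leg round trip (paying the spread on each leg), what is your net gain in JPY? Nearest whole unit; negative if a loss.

Best loop JPY → NOK → KRW → JPY:
JPY 7,815,000 ÷ 12.926 (buy NOK at ask) = NOK 604,595.39
NOK 604,595.39 × 119.76 (sell NOK at bid) = KRW 72,406,344
KRW 72,406,344 ÷ 9.0242 (buy JPY at ask) = JPY 8,023,575

Net profit: JPY 208,575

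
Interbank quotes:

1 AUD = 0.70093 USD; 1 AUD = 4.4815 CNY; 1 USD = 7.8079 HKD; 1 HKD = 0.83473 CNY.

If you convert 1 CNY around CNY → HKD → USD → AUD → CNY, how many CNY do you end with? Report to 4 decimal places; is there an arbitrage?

0.9810 (arbitrage exists)

Around CNY → HKD → USD → AUD → CNY: 1 ÷ 0.83473 ÷ 7.8079 ÷ 0.70093 × 4.4815 = 0.980999
Product < 1; profitable direction is CNY → AUD → USD → HKD → CNY.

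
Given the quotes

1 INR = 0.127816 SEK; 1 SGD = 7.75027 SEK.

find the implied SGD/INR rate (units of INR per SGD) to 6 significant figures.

SGD/INR = 60.6361

1 SGD × 7.75027 = 7.75027 SEK
7.75027 SEK ÷ 0.127816 = 60.6361 INR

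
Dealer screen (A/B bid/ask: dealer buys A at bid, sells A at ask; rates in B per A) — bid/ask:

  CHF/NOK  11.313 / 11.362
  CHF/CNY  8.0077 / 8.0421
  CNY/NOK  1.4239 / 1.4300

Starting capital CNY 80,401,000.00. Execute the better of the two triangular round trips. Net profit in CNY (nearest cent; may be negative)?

Net profit: CNY 284,213.01

Best loop CNY → NOK → CHF → CNY:
CNY 80,401,000.00 × 1.4239 (sell CNY at bid) = NOK 114,482,983.90
NOK 114,482,983.90 ÷ 11.362 (buy CHF at ask) = CHF 10,075,953.52
CHF 10,075,953.52 × 8.0077 (sell CHF at bid) = CNY 80,685,213.01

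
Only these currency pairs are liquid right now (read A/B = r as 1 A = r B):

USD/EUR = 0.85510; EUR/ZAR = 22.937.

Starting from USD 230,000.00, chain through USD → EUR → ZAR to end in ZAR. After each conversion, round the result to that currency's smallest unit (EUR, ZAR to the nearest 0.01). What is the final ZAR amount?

ZAR 4,511,088.60

USD 230,000.00 × 0.85510 = EUR 196,673.00
EUR 196,673.00 × 22.937 = ZAR 4,511,088.60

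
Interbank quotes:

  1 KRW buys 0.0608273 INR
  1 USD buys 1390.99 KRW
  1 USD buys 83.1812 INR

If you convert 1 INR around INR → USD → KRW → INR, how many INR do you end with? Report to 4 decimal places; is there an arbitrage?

Around INR → USD → KRW → INR: 1 ÷ 83.1812 × 1390.99 × 0.0608273 = 1.017179
Product > 1; profitable direction is INR → USD → KRW → INR.

1.0172 (arbitrage exists)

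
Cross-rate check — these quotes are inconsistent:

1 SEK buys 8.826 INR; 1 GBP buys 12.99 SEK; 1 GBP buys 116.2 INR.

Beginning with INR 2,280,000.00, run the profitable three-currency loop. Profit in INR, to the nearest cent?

Profit: INR 30,829.49

Profitable loop is INR → SEK → GBP → INR:
INR 2,280,000.00 ÷ 8.826 = SEK 258,327.67
SEK 258,327.67 ÷ 12.99 = GBP 19,886.66
GBP 19,886.66 × 116.2 = INR 2,310,829.49
Profit = INR 2,310,829.49 − INR 2,280,000.00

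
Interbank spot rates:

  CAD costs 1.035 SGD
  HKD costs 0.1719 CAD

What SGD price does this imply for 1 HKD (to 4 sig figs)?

1 HKD × 0.1719 = 0.1719 CAD
0.1719 CAD × 1.035 = 0.177916 SGD

HKD/SGD = 0.1779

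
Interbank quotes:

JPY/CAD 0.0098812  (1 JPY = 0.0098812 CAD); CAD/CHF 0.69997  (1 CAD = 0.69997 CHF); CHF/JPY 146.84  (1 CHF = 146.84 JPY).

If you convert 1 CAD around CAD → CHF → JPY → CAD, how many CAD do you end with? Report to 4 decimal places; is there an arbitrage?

1.0156 (arbitrage exists)

Around CAD → CHF → JPY → CAD: 1 × 0.69997 × 146.84 × 0.0098812 = 1.015625
Product > 1; profitable direction is CAD → CHF → JPY → CAD.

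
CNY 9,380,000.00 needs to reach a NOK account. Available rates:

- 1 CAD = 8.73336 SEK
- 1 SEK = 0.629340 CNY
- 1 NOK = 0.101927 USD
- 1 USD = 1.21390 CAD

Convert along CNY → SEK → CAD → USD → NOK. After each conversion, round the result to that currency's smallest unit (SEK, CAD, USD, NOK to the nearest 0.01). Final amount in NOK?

CNY 9,380,000.00 ÷ 0.629340 = SEK 14,904,503.13
SEK 14,904,503.13 ÷ 8.73336 = CAD 1,706,617.28
CAD 1,706,617.28 ÷ 1.21390 = USD 1,405,896.10
USD 1,405,896.10 ÷ 0.101927 = NOK 13,793,166.68

NOK 13,793,166.68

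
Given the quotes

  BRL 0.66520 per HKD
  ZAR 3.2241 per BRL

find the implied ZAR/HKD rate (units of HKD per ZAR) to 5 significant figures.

ZAR/HKD = 0.46627

1 ZAR ÷ 3.2241 = 0.310164 BRL
0.310164 BRL ÷ 0.66520 = 0.466272 HKD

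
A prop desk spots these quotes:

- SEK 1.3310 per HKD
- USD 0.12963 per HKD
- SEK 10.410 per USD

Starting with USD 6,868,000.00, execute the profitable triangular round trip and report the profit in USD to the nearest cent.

Profit: USD 95,193.78

Profitable loop is USD → SEK → HKD → USD:
USD 6,868,000.00 × 10.410 = SEK 71,495,880.00
SEK 71,495,880.00 ÷ 1.3310 = HKD 53,715,912.85
HKD 53,715,912.85 × 0.12963 = USD 6,963,193.78
Profit = USD 6,963,193.78 − USD 6,868,000.00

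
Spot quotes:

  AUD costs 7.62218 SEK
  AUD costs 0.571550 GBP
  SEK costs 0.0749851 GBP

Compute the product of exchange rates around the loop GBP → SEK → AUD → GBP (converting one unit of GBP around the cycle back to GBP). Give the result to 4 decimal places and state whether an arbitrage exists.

1.0000 (no arbitrage)

Around GBP → SEK → AUD → GBP: 1 ÷ 0.0749851 ÷ 7.62218 × 0.571550 = 1.000000
Product ≈ 1 (deviation 0.000%, within rounding noise).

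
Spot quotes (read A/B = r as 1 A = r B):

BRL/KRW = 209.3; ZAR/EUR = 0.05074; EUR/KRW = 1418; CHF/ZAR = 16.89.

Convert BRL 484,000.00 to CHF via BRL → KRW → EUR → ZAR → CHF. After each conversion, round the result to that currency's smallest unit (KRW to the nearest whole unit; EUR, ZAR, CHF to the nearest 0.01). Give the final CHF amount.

BRL 484,000.00 × 209.3 = KRW 101,301,200
KRW 101,301,200 ÷ 1418 = EUR 71,439.49
EUR 71,439.49 ÷ 0.05074 = ZAR 1,407,952.11
ZAR 1,407,952.11 ÷ 16.89 = CHF 83,360.10

CHF 83,360.10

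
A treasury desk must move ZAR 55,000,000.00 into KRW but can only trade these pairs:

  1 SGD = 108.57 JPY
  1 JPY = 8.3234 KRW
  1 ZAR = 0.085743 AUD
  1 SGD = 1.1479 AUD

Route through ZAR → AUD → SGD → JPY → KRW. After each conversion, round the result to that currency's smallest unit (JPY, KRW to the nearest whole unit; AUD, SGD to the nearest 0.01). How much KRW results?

KRW 3,712,512,387

ZAR 55,000,000.00 × 0.085743 = AUD 4,715,865.00
AUD 4,715,865.00 ÷ 1.1479 = SGD 4,108,254.20
SGD 4,108,254.20 × 108.57 = JPY 446,033,158
JPY 446,033,158 × 8.3234 = KRW 3,712,512,387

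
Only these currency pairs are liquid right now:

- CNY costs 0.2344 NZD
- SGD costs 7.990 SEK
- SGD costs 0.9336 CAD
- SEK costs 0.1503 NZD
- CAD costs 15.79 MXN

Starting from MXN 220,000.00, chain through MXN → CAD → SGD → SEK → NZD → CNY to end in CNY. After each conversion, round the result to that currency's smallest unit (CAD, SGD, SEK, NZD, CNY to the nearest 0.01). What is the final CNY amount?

CNY 76,458.87

MXN 220,000.00 ÷ 15.79 = CAD 13,932.87
CAD 13,932.87 ÷ 0.9336 = SGD 14,923.81
SGD 14,923.81 × 7.990 = SEK 119,241.24
SEK 119,241.24 × 0.1503 = NZD 17,921.96
NZD 17,921.96 ÷ 0.2344 = CNY 76,458.87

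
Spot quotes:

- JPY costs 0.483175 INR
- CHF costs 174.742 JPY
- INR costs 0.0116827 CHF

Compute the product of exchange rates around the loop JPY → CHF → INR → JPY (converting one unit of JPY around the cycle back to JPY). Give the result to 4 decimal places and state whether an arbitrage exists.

1.0138 (arbitrage exists)

Around JPY → CHF → INR → JPY: 1 ÷ 174.742 ÷ 0.0116827 ÷ 0.483175 = 1.013806
Product > 1; profitable direction is JPY → CHF → INR → JPY.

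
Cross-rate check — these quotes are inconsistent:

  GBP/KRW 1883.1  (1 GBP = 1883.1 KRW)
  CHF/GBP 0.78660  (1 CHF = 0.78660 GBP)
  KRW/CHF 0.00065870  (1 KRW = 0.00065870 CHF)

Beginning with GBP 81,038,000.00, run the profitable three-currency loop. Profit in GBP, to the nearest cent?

Profitable loop is GBP → CHF → KRW → GBP:
GBP 81,038,000.00 ÷ 0.78660 = CHF 103,023,137.55
CHF 103,023,137.55 ÷ 0.00065870 = KRW 156,403,730,915
KRW 156,403,730,915 ÷ 1883.1 = GBP 83,056,518.99
Profit = GBP 83,056,518.99 − GBP 81,038,000.00

Profit: GBP 2,018,518.99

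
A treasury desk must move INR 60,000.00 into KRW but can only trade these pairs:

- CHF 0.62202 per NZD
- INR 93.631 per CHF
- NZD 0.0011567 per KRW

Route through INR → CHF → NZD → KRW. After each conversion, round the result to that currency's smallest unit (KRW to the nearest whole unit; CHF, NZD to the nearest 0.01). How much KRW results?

KRW 890,646

INR 60,000.00 ÷ 93.631 = CHF 640.81
CHF 640.81 ÷ 0.62202 = NZD 1,030.21
NZD 1,030.21 ÷ 0.0011567 = KRW 890,646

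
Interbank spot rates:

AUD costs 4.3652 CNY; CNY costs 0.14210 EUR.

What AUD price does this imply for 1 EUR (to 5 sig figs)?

EUR/AUD = 1.6121

1 EUR ÷ 0.14210 = 7.0373 CNY
7.0373 CNY ÷ 4.3652 = 1.61214 AUD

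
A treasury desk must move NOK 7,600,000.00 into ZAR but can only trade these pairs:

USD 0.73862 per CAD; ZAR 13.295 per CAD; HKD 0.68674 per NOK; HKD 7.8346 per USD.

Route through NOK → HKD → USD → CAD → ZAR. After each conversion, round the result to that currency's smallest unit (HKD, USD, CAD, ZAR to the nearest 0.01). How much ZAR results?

NOK 7,600,000.00 × 0.68674 = HKD 5,219,224.00
HKD 5,219,224.00 ÷ 7.8346 = USD 666,176.19
USD 666,176.19 ÷ 0.73862 = CAD 901,920.05
CAD 901,920.05 × 13.295 = ZAR 11,991,027.06

ZAR 11,991,027.06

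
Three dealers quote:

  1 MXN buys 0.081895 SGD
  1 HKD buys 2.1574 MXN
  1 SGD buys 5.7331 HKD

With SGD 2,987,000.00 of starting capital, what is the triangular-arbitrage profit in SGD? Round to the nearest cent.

Profit: SGD 38,608.99

Profitable loop is SGD → HKD → MXN → SGD:
SGD 2,987,000.00 × 5.7331 = HKD 17,124,769.70
HKD 17,124,769.70 × 2.1574 = MXN 36,944,978.15
MXN 36,944,978.15 × 0.081895 = SGD 3,025,608.99
Profit = SGD 3,025,608.99 − SGD 2,987,000.00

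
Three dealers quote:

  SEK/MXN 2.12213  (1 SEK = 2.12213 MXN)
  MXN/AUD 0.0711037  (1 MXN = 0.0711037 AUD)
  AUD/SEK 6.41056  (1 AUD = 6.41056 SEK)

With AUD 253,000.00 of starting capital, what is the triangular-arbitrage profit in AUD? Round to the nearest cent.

Profit: AUD 8,553.40

Profitable loop is AUD → MXN → SEK → AUD:
AUD 253,000.00 ÷ 0.0711037 = MXN 3,558,183.33
MXN 3,558,183.33 ÷ 2.12213 = SEK 1,676,703.75
SEK 1,676,703.75 ÷ 6.41056 = AUD 261,553.40
Profit = AUD 261,553.40 − AUD 253,000.00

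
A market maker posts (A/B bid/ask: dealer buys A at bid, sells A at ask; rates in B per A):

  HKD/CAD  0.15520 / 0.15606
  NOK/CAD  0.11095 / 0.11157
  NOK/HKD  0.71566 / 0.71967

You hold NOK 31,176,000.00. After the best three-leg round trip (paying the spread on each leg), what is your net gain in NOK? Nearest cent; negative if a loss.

Best loop NOK → HKD → CAD → NOK:
NOK 31,176,000.00 × 0.71566 (sell NOK at bid) = HKD 22,311,416.16
HKD 22,311,416.16 × 0.15520 (sell HKD at bid) = CAD 3,462,731.79
CAD 3,462,731.79 ÷ 0.11157 (buy NOK at ask) = NOK 31,036,405.74

Net result: NOK -139,594.26 (no profitable arbitrage after spreads)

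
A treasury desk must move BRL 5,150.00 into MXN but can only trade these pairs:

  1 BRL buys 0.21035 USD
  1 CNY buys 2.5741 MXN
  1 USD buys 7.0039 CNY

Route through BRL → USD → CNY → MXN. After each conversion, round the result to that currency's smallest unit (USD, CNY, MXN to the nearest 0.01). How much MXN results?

MXN 19,530.52

BRL 5,150.00 × 0.21035 = USD 1,083.30
USD 1,083.30 × 7.0039 = CNY 7,587.32
CNY 7,587.32 × 2.5741 = MXN 19,530.52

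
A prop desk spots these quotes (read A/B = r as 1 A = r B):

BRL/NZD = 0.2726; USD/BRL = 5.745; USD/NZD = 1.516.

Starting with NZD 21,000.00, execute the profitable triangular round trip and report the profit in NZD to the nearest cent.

Profit: NZD 693.82

Profitable loop is NZD → USD → BRL → NZD:
NZD 21,000.00 ÷ 1.516 = USD 13,852.24
USD 13,852.24 × 5.745 = BRL 79,581.13
BRL 79,581.13 × 0.2726 = NZD 21,693.82
Profit = NZD 21,693.82 − NZD 21,000.00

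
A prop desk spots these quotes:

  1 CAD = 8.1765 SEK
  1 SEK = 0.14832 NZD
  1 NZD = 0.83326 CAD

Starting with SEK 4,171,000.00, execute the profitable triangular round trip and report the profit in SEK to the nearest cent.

Profit: SEK 43,905.89

Profitable loop is SEK → NZD → CAD → SEK:
SEK 4,171,000.00 × 0.14832 = NZD 618,642.72
NZD 618,642.72 × 0.83326 = CAD 515,490.23
CAD 515,490.23 × 8.1765 = SEK 4,214,905.89
Profit = SEK 4,214,905.89 − SEK 4,171,000.00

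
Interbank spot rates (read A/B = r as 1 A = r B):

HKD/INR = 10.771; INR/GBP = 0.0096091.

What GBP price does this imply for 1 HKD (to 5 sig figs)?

1 HKD × 10.771 = 10.771 INR
10.771 INR × 0.0096091 = 0.1035 GBP

HKD/GBP = 0.10350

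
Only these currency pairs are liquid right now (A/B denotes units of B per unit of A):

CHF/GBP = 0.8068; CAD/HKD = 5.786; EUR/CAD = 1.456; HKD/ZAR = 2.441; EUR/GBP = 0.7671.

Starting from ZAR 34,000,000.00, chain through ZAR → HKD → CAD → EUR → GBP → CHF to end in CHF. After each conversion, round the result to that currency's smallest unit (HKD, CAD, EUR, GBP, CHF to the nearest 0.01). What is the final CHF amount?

ZAR 34,000,000.00 ÷ 2.441 = HKD 13,928,717.74
HKD 13,928,717.74 ÷ 5.786 = CAD 2,407,313.82
CAD 2,407,313.82 ÷ 1.456 = EUR 1,653,374.88
EUR 1,653,374.88 × 0.7671 = GBP 1,268,303.87
GBP 1,268,303.87 ÷ 0.8068 = CHF 1,572,017.69

CHF 1,572,017.69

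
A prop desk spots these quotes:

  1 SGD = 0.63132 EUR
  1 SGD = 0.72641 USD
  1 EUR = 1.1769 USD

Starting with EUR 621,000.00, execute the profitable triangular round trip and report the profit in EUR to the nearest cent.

Profitable loop is EUR → USD → SGD → EUR:
EUR 621,000.00 × 1.1769 = USD 730,854.90
USD 730,854.90 ÷ 0.72641 = SGD 1,006,119.00
SGD 1,006,119.00 × 0.63132 = EUR 635,183.04
Profit = EUR 635,183.04 − EUR 621,000.00

Profit: EUR 14,183.04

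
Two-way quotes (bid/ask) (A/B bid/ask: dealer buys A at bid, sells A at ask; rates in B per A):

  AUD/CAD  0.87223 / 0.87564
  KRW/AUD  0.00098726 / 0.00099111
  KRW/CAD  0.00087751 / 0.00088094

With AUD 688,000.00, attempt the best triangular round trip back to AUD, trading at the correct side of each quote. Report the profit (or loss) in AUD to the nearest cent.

Net profit: AUD 7,653.64

Best loop AUD → KRW → CAD → AUD:
AUD 688,000.00 ÷ 0.00099111 (buy KRW at ask) = KRW 694,171,182
KRW 694,171,182 × 0.00087751 (sell KRW at bid) = CAD 609,142.15
CAD 609,142.15 ÷ 0.87564 (buy AUD at ask) = AUD 695,653.64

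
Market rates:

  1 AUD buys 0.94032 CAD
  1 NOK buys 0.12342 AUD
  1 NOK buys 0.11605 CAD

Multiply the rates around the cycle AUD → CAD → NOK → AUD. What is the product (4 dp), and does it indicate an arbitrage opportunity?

Around AUD → CAD → NOK → AUD: 1 × 0.94032 ÷ 0.11605 × 0.12342 = 1.000037
Product ≈ 1 (deviation 0.004%, within rounding noise).

1.0000 (no arbitrage)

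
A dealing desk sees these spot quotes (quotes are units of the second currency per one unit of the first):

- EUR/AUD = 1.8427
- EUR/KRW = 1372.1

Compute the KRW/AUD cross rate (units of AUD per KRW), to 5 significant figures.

KRW/AUD = 0.0013430

1 KRW ÷ 1372.1 = 0.00072881 EUR
0.00072881 EUR × 1.8427 = 0.00134298 AUD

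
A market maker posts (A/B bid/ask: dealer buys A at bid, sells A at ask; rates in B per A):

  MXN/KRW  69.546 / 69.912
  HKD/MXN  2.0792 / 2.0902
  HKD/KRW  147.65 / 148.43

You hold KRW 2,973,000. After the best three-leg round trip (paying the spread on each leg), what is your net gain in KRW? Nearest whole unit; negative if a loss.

Best loop KRW → MXN → HKD → KRW:
KRW 2,973,000 ÷ 69.912 (buy MXN at ask) = MXN 42,524.89
MXN 42,524.89 ÷ 2.0902 (buy HKD at ask) = HKD 20,344.89
HKD 20,344.89 × 147.65 (sell HKD at bid) = KRW 3,003,923

Net profit: KRW 30,923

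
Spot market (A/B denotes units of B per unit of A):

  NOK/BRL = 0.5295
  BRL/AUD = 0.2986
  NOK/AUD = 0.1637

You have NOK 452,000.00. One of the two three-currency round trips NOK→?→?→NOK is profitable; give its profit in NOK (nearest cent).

Profit: NOK 15,984.37

Profitable loop is NOK → AUD → BRL → NOK:
NOK 452,000.00 × 0.1637 = AUD 73,992.40
AUD 73,992.40 ÷ 0.2986 = BRL 247,797.72
BRL 247,797.72 ÷ 0.5295 = NOK 467,984.37
Profit = NOK 467,984.37 − NOK 452,000.00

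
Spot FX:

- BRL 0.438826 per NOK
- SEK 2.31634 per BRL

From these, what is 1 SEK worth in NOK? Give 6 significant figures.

1 SEK ÷ 2.31634 = 0.431716 BRL
0.431716 BRL ÷ 0.438826 = 0.983797 NOK

SEK/NOK = 0.983797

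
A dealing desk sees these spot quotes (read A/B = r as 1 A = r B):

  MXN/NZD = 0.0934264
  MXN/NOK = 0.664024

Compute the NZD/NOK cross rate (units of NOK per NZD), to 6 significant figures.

1 NZD ÷ 0.0934264 = 10.7036 MXN
10.7036 MXN × 0.664024 = 7.10746 NOK

NZD/NOK = 7.10746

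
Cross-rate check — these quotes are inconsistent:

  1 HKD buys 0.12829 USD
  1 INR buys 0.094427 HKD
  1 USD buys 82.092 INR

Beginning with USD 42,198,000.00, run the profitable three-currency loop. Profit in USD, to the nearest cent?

Profit: USD 234,833.58

Profitable loop is USD → HKD → INR → USD:
USD 42,198,000.00 ÷ 0.12829 = HKD 328,926,650.56
HKD 328,926,650.56 ÷ 0.094427 = INR 3,483,396,174.37
INR 3,483,396,174.37 ÷ 82.092 = USD 42,432,833.58
Profit = USD 42,432,833.58 − USD 42,198,000.00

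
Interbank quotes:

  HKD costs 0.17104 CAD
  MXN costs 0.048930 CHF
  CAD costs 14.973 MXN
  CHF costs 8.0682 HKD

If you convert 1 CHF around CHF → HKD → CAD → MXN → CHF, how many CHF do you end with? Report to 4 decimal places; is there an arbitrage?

Around CHF → HKD → CAD → MXN → CHF: 1 × 8.0682 × 0.17104 × 14.973 × 0.048930 = 1.011017
Product > 1; profitable direction is CHF → HKD → CAD → MXN → CHF.

1.0110 (arbitrage exists)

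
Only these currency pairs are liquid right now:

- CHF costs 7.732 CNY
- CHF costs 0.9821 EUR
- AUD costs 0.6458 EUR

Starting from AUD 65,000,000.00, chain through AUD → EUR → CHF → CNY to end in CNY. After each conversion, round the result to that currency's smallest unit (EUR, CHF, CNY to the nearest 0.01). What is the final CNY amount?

CNY 330,481,788.00

AUD 65,000,000.00 × 0.6458 = EUR 41,977,000.00
EUR 41,977,000.00 ÷ 0.9821 = CHF 42,742,083.29
CHF 42,742,083.29 × 7.732 = CNY 330,481,788.00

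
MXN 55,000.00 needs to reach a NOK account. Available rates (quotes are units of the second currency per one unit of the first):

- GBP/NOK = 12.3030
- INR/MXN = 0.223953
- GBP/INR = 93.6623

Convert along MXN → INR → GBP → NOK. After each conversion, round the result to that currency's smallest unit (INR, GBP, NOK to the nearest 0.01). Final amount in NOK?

NOK 32,259.08

MXN 55,000.00 ÷ 0.223953 = INR 245,587.24
INR 245,587.24 ÷ 93.6623 = GBP 2,622.05
GBP 2,622.05 × 12.3030 = NOK 32,259.08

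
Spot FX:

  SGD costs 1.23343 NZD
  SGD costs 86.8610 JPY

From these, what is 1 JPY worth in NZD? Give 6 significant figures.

JPY/NZD = 0.0142000

1 JPY ÷ 86.8610 = 0.0115126 SGD
0.0115126 SGD × 1.23343 = 0.0142 NZD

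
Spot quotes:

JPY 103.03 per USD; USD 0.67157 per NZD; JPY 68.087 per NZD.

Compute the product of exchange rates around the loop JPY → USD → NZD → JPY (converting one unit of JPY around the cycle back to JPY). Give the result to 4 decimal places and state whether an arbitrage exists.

0.9840 (arbitrage exists)

Around JPY → USD → NZD → JPY: 1 ÷ 103.03 ÷ 0.67157 × 68.087 = 0.984032
Product < 1; profitable direction is JPY → NZD → USD → JPY.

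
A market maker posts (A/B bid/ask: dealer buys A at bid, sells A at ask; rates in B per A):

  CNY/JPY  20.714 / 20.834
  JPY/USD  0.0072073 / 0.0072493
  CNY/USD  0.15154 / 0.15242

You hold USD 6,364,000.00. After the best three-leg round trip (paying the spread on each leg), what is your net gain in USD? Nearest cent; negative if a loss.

Net profit: USD 21,409.02

Best loop USD → JPY → CNY → USD:
USD 6,364,000.00 ÷ 0.0072493 (buy JPY at ask) = JPY 877,877,864
JPY 877,877,864 ÷ 20.834 (buy CNY at ask) = CNY 42,136,789.10
CNY 42,136,789.10 × 0.15154 (sell CNY at bid) = USD 6,385,409.02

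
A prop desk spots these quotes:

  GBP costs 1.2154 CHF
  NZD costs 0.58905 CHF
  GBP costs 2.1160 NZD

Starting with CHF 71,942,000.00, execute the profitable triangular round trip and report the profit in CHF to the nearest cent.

Profitable loop is CHF → GBP → NZD → CHF:
CHF 71,942,000.00 ÷ 1.2154 = GBP 59,192,035.54
GBP 59,192,035.54 × 2.1160 = NZD 125,250,347.21
NZD 125,250,347.21 × 0.58905 = CHF 73,778,717.02
Profit = CHF 73,778,717.02 − CHF 71,942,000.00

Profit: CHF 1,836,717.02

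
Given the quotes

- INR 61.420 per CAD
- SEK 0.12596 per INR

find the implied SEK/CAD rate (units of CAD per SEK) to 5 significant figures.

1 SEK ÷ 0.12596 = 7.93903 INR
7.93903 INR ÷ 61.420 = 0.129258 CAD

SEK/CAD = 0.12926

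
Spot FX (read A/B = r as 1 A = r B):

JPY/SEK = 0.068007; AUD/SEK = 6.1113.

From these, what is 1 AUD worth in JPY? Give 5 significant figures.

1 AUD × 6.1113 = 6.1113 SEK
6.1113 SEK ÷ 0.068007 = 89.8628 JPY

AUD/JPY = 89.863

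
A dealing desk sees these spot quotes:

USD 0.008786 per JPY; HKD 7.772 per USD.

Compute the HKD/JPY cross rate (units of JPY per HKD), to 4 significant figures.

1 HKD ÷ 7.772 = 0.128667 USD
0.128667 USD ÷ 0.008786 = 14.6445 JPY

HKD/JPY = 14.64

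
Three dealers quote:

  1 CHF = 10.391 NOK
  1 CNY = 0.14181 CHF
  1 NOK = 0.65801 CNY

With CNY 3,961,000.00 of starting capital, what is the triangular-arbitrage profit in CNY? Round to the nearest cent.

Profit: CNY 124,151.31

Profitable loop is CNY → NOK → CHF → CNY:
CNY 3,961,000.00 ÷ 0.65801 = NOK 6,019,665.35
NOK 6,019,665.35 ÷ 10.391 = CHF 579,315.31
CHF 579,315.31 ÷ 0.14181 = CNY 4,085,151.31
Profit = CNY 4,085,151.31 − CNY 3,961,000.00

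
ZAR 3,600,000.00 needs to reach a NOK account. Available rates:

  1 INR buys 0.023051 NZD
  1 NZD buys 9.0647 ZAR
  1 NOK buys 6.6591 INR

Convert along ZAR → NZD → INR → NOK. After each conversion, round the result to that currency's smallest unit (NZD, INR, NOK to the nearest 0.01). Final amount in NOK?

NOK 2,587,281.95

ZAR 3,600,000.00 ÷ 9.0647 = NZD 397,144.97
NZD 397,144.97 ÷ 0.023051 = INR 17,228,969.24
INR 17,228,969.24 ÷ 6.6591 = NOK 2,587,281.95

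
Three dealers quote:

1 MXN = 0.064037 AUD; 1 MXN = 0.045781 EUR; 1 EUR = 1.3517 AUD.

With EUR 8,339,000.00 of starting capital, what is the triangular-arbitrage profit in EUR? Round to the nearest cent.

Profit: EUR 290,375.42

Profitable loop is EUR → MXN → AUD → EUR:
EUR 8,339,000.00 ÷ 0.045781 = MXN 182,149,800.14
MXN 182,149,800.14 × 0.064037 = AUD 11,664,326.75
AUD 11,664,326.75 ÷ 1.3517 = EUR 8,629,375.42
Profit = EUR 8,629,375.42 − EUR 8,339,000.00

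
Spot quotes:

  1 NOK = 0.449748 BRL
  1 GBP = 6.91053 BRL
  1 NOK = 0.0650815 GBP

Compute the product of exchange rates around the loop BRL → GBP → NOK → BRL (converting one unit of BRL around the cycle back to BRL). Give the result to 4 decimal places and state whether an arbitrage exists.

Around BRL → GBP → NOK → BRL: 1 ÷ 6.91053 ÷ 0.0650815 × 0.449748 = 1.000001
Product ≈ 1 (deviation 0.000%, within rounding noise).

1.0000 (no arbitrage)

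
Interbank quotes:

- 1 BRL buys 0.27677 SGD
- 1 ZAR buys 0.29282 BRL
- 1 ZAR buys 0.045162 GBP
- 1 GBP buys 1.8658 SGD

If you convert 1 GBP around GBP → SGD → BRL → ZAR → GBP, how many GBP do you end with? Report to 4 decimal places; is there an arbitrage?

Around GBP → SGD → BRL → ZAR → GBP: 1 × 1.8658 ÷ 0.27677 ÷ 0.29282 × 0.045162 = 1.039725
Product > 1; profitable direction is GBP → SGD → BRL → ZAR → GBP.

1.0397 (arbitrage exists)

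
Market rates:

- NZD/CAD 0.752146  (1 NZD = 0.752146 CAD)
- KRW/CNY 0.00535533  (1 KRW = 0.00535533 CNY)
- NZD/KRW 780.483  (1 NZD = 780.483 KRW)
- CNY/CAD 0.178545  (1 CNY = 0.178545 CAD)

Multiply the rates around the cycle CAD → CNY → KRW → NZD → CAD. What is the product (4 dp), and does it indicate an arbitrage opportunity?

1.0079 (arbitrage exists)

Around CAD → CNY → KRW → NZD → CAD: 1 ÷ 0.178545 ÷ 0.00535533 ÷ 780.483 × 0.752146 = 1.007871
Product > 1; profitable direction is CAD → CNY → KRW → NZD → CAD.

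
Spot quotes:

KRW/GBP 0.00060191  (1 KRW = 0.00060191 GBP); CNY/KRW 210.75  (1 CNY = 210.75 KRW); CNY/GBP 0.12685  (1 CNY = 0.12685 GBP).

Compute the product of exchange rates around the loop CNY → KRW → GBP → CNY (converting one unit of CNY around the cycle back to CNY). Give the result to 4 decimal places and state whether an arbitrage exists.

Around CNY → KRW → GBP → CNY: 1 × 210.75 × 0.00060191 ÷ 0.12685 = 1.000020
Product ≈ 1 (deviation 0.002%, within rounding noise).

1.0000 (no arbitrage)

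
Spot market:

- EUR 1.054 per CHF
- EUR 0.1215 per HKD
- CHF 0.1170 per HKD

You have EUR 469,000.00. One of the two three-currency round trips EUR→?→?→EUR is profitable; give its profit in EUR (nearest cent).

Profitable loop is EUR → HKD → CHF → EUR:
EUR 469,000.00 ÷ 0.1215 = HKD 3,860,082.30
HKD 3,860,082.30 × 0.1170 = CHF 451,629.63
CHF 451,629.63 × 1.054 = EUR 476,017.63
Profit = EUR 476,017.63 − EUR 469,000.00

Profit: EUR 7,017.63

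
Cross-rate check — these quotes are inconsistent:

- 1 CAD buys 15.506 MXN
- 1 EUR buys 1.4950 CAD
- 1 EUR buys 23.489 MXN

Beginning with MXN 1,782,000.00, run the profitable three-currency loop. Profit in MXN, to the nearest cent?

Profitable loop is MXN → CAD → EUR → MXN:
MXN 1,782,000.00 ÷ 15.506 = CAD 114,923.26
CAD 114,923.26 ÷ 1.4950 = EUR 76,871.74
EUR 76,871.74 × 23.489 = MXN 1,805,640.37
Profit = MXN 1,805,640.37 − MXN 1,782,000.00

Profit: MXN 23,640.37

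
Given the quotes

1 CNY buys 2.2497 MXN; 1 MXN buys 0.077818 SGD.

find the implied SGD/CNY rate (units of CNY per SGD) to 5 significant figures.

SGD/CNY = 5.7121

1 SGD ÷ 0.077818 = 12.8505 MXN
12.8505 MXN ÷ 2.2497 = 5.71209 CNY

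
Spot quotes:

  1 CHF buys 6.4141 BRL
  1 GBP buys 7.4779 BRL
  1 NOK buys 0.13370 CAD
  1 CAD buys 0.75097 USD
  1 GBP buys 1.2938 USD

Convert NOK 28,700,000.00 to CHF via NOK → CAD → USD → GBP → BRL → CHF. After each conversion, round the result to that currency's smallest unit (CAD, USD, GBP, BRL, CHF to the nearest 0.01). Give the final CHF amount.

NOK 28,700,000.00 × 0.13370 = CAD 3,837,190.00
CAD 3,837,190.00 × 0.75097 = USD 2,881,614.57
USD 2,881,614.57 ÷ 1.2938 = GBP 2,227,248.86
GBP 2,227,248.86 × 7.4779 = BRL 16,655,144.25
BRL 16,655,144.25 ÷ 6.4141 = CHF 2,596,645.55

CHF 2,596,645.55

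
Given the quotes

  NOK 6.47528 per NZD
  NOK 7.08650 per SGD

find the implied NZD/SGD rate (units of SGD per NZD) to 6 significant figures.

1 NZD × 6.47528 = 6.47528 NOK
6.47528 NOK ÷ 7.08650 = 0.913749 SGD

NZD/SGD = 0.913749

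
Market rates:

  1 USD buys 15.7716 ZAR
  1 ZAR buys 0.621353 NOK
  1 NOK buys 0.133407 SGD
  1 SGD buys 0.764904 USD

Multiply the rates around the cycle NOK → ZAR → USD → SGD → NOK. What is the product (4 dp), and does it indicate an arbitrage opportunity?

Around NOK → ZAR → USD → SGD → NOK: 1 ÷ 0.621353 ÷ 15.7716 ÷ 0.764904 ÷ 0.133407 = 1.000001
Product ≈ 1 (deviation 0.000%, within rounding noise).

1.0000 (no arbitrage)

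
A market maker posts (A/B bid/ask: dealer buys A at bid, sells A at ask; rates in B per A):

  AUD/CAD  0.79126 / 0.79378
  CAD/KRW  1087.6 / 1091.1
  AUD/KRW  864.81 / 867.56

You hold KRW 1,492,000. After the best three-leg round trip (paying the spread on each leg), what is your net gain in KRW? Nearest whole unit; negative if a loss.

Best loop KRW → CAD → AUD → KRW:
KRW 1,492,000 ÷ 1091.1 (buy CAD at ask) = CAD 1,367.43
CAD 1,367.43 ÷ 0.79378 (buy AUD at ask) = AUD 1,722.68
AUD 1,722.68 × 864.81 (sell AUD at bid) = KRW 1,489,789

Net result: KRW -2,211 (no profitable arbitrage after spreads)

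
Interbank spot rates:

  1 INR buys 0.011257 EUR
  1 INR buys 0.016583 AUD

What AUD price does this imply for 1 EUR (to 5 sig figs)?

1 EUR ÷ 0.011257 = 88.8336 INR
88.8336 INR × 0.016583 = 1.47313 AUD

EUR/AUD = 1.4731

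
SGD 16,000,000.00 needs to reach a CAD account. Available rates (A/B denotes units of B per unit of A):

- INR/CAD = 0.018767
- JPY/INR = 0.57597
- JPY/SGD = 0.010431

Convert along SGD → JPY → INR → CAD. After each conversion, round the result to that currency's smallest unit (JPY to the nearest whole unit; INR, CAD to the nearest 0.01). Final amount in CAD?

SGD 16,000,000.00 ÷ 0.010431 = JPY 1,533,889,368
JPY 1,533,889,368 × 0.57597 = INR 883,474,259.29
INR 883,474,259.29 × 0.018767 = CAD 16,580,161.42

CAD 16,580,161.42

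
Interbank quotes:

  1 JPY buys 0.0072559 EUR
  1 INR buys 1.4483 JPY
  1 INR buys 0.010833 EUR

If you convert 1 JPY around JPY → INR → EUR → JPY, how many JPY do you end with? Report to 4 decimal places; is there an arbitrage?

Around JPY → INR → EUR → JPY: 1 ÷ 1.4483 × 0.010833 ÷ 0.0072559 = 1.030858
Product > 1; profitable direction is JPY → INR → EUR → JPY.

1.0309 (arbitrage exists)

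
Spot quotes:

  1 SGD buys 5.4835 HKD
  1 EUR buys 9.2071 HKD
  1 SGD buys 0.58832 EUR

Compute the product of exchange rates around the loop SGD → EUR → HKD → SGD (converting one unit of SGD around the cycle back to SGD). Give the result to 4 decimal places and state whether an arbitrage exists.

Around SGD → EUR → HKD → SGD: 1 × 0.58832 × 9.2071 ÷ 5.4835 = 0.987822
Product < 1; profitable direction is SGD → HKD → EUR → SGD.

0.9878 (arbitrage exists)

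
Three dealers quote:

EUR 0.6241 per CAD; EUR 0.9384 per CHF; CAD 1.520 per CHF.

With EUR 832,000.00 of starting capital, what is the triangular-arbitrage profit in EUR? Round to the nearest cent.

Profitable loop is EUR → CHF → CAD → EUR:
EUR 832,000.00 ÷ 0.9384 = CHF 886,615.52
CHF 886,615.52 × 1.520 = CAD 1,347,655.58
CAD 1,347,655.58 × 0.6241 = EUR 841,071.85
Profit = EUR 841,071.85 − EUR 832,000.00

Profit: EUR 9,071.85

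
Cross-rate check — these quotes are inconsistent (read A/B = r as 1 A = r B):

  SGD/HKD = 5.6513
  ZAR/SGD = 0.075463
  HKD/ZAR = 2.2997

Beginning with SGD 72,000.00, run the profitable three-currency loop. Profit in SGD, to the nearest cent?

Profitable loop is SGD → ZAR → HKD → SGD:
SGD 72,000.00 ÷ 0.075463 = ZAR 954,109.96
ZAR 954,109.96 ÷ 2.2997 = HKD 414,884.53
HKD 414,884.53 ÷ 5.6513 = SGD 73,414.00
Profit = SGD 73,414.00 − SGD 72,000.00

Profit: SGD 1,414.00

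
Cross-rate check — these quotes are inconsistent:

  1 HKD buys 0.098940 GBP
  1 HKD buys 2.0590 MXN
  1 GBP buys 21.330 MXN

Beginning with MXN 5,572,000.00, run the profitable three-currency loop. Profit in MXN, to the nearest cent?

Profitable loop is MXN → HKD → GBP → MXN:
MXN 5,572,000.00 ÷ 2.0590 = HKD 2,706,168.04
HKD 2,706,168.04 × 0.098940 = GBP 267,748.27
GBP 267,748.27 × 21.330 = MXN 5,711,070.52
Profit = MXN 5,711,070.52 − MXN 5,572,000.00

Profit: MXN 139,070.52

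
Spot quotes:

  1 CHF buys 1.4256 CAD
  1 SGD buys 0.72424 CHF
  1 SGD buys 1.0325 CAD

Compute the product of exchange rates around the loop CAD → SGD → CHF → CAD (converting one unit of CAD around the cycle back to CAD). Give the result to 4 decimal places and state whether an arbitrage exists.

Around CAD → SGD → CHF → CAD: 1 ÷ 1.0325 × 0.72424 × 1.4256 = 0.999977
Product ≈ 1 (deviation 0.002%, within rounding noise).

1.0000 (no arbitrage)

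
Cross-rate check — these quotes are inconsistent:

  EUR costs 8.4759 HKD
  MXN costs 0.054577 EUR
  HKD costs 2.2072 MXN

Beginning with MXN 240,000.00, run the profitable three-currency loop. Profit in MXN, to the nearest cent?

Profit: MXN 5,046.45

Profitable loop is MXN → EUR → HKD → MXN:
MXN 240,000.00 × 0.054577 = EUR 13,098.48
EUR 13,098.48 × 8.4759 = HKD 111,021.41
HKD 111,021.41 × 2.2072 = MXN 245,046.45
Profit = MXN 245,046.45 − MXN 240,000.00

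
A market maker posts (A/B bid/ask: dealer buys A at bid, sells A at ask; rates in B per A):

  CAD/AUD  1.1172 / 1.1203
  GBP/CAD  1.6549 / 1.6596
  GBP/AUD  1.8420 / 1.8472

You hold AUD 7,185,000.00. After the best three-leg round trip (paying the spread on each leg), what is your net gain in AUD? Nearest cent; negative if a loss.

Net profit: AUD 6,434.60

Best loop AUD → GBP → CAD → AUD:
AUD 7,185,000.00 ÷ 1.8472 (buy GBP at ask) = GBP 3,889,670.85
GBP 3,889,670.85 × 1.6549 (sell GBP at bid) = CAD 6,437,016.29
CAD 6,437,016.29 × 1.1172 (sell CAD at bid) = AUD 7,191,434.60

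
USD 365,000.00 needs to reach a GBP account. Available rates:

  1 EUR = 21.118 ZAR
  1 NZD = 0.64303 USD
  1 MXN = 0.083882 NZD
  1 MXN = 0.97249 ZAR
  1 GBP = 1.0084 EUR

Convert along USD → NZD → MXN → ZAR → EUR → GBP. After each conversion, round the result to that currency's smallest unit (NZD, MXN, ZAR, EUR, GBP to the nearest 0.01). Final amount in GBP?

GBP 309,024.12

USD 365,000.00 ÷ 0.64303 = NZD 567,625.15
NZD 567,625.15 ÷ 0.083882 = MXN 6,766,948.21
MXN 6,766,948.21 × 0.97249 = ZAR 6,580,789.46
ZAR 6,580,789.46 ÷ 21.118 = EUR 311,619.92
EUR 311,619.92 ÷ 1.0084 = GBP 309,024.12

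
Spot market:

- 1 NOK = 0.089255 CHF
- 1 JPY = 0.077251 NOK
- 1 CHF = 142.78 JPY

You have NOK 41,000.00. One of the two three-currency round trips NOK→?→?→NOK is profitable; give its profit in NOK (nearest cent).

Profit: NOK 646.63

Profitable loop is NOK → JPY → CHF → NOK:
NOK 41,000.00 ÷ 0.077251 = JPY 530,737
JPY 530,737 ÷ 142.78 = CHF 3,717.17
CHF 3,717.17 ÷ 0.089255 = NOK 41,646.63
Profit = NOK 41,646.63 − NOK 41,000.00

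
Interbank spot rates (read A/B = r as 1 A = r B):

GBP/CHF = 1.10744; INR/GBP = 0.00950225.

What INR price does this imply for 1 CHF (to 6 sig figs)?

CHF/INR = 95.0284

1 CHF ÷ 1.10744 = 0.902983 GBP
0.902983 GBP ÷ 0.00950225 = 95.0284 INR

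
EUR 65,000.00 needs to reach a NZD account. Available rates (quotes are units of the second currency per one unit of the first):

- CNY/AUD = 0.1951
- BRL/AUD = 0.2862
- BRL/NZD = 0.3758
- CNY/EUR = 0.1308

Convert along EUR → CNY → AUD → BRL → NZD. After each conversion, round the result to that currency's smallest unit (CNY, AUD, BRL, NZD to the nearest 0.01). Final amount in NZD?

NZD 127,306.33

EUR 65,000.00 ÷ 0.1308 = CNY 496,941.90
CNY 496,941.90 × 0.1951 = AUD 96,953.36
AUD 96,953.36 ÷ 0.2862 = BRL 338,760.87
BRL 338,760.87 × 0.3758 = NZD 127,306.33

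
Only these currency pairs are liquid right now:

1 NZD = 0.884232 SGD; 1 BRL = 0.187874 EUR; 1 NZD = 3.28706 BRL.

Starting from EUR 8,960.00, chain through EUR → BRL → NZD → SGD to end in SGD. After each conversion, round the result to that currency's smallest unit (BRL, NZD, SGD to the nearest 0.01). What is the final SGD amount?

SGD 12,829.21

EUR 8,960.00 ÷ 0.187874 = BRL 47,691.54
BRL 47,691.54 ÷ 3.28706 = NZD 14,508.87
NZD 14,508.87 × 0.884232 = SGD 12,829.21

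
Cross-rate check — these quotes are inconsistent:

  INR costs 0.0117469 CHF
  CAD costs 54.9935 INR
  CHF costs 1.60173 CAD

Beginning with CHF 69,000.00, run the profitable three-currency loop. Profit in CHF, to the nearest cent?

Profit: CHF 2,395.86

Profitable loop is CHF → CAD → INR → CHF:
CHF 69,000.00 × 1.60173 = CAD 110,519.37
CAD 110,519.37 × 54.9935 = INR 6,077,846.97
INR 6,077,846.97 × 0.0117469 = CHF 71,395.86
Profit = CHF 71,395.86 − CHF 69,000.00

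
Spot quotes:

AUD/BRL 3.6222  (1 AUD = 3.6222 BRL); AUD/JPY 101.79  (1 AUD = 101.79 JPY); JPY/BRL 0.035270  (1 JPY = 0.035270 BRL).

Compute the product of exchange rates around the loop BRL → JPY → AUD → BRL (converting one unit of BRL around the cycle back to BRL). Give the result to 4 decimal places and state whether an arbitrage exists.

Around BRL → JPY → AUD → BRL: 1 ÷ 0.035270 ÷ 101.79 × 3.6222 = 1.008932
Product > 1; profitable direction is BRL → JPY → AUD → BRL.

1.0089 (arbitrage exists)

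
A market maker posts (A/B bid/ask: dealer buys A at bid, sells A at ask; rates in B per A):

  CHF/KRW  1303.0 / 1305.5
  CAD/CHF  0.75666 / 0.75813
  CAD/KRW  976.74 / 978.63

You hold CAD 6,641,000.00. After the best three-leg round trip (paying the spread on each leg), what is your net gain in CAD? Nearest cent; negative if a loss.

Best loop CAD → CHF → KRW → CAD:
CAD 6,641,000.00 × 0.75666 (sell CAD at bid) = CHF 5,024,979.06
CHF 5,024,979.06 × 1303.0 (sell CHF at bid) = KRW 6,547,547,715
KRW 6,547,547,715 ÷ 978.63 (buy CAD at ask) = CAD 6,690,524.22

Net profit: CAD 49,524.22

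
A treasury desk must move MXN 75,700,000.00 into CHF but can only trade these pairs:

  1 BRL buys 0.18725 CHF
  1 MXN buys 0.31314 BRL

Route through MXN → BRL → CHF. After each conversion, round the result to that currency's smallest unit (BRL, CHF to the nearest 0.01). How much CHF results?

CHF 4,438,704.70

MXN 75,700,000.00 × 0.31314 = BRL 23,704,698.00
BRL 23,704,698.00 × 0.18725 = CHF 4,438,704.70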